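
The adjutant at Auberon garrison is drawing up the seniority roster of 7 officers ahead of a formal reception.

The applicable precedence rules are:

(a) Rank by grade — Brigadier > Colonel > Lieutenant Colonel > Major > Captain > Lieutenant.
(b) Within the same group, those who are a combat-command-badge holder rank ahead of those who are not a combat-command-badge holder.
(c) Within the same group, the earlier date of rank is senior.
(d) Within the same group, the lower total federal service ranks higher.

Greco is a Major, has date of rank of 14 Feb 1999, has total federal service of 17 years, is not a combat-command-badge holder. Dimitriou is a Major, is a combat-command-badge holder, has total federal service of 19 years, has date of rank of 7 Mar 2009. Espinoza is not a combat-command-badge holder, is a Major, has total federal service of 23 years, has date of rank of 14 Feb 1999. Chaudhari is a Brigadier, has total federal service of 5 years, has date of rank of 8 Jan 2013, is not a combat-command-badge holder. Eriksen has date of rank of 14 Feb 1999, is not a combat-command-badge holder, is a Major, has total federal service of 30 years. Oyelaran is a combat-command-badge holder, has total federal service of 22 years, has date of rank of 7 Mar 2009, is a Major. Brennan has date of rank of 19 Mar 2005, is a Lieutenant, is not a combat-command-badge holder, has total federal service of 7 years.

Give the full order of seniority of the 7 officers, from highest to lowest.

By grade: Chaudhari (Brigadier); then Dimitriou, Oyelaran, Greco, Espinoza and Eriksen (Major); then Brennan (Lieutenant).
Among Dimitriou, Oyelaran, Greco, Espinoza and Eriksen, a combat-command-badge holder before not a combat-command-badge holder: Dimitriou and Oyelaran (a combat-command-badge holder) before Greco, Espinoza and Eriksen (not a combat-command-badge holder).
Dimitriou and Oyelaran both have date of rank 7 Mar 2009, so the next rule applies.
Among Dimitriou and Oyelaran, by total federal service (lower first): Dimitriou (19 years) before Oyelaran (22 years).
Greco, Espinoza and Eriksen all have date of rank 14 Feb 1999, so the next rule applies.
Among Greco, Espinoza and Eriksen, by total federal service (lower first): Greco (17 years) before Espinoza (23 years) before Eriksen (30 years).
Full order: Chaudhari, Dimitriou, Oyelaran, Greco, Espinoza, Eriksen, Brennan.

Chaudhari, Dimitriou, Oyelaran, Greco, Espinoza, Eriksen, Brennan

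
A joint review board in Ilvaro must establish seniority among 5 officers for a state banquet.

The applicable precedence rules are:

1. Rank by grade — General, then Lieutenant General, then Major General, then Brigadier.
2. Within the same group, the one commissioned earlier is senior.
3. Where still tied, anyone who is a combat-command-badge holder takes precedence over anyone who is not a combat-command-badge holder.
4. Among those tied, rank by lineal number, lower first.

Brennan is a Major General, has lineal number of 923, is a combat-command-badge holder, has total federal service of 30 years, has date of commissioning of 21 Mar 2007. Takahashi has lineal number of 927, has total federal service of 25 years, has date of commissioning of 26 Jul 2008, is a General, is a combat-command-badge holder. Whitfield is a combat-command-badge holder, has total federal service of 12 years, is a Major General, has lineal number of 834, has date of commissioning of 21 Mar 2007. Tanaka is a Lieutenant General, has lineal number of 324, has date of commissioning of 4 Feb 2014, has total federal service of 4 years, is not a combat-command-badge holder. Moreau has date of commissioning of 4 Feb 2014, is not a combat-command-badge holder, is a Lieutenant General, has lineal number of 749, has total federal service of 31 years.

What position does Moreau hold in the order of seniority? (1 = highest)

By grade: Takahashi (General); then Tanaka and Moreau (Lieutenant General); then Whitfield and Brennan (Major General).
Tanaka and Moreau both have date of commissioning 4 Feb 2014, so the next rule applies.
Tanaka and Moreau are each not a combat-command-badge holder, so the next rule applies.
Among Tanaka and Moreau, by lineal number (lower first): Tanaka (324) before Moreau (749).
Whitfield and Brennan both have date of commissioning 21 Mar 2007, so the next rule applies.
Whitfield and Brennan are each a combat-command-badge holder, so the next rule applies.
Among Whitfield and Brennan, by lineal number (lower first): Whitfield (834) before Brennan (923).
Order: Takahashi, Tanaka, Moreau, Whitfield, Brennan. So position 3.

3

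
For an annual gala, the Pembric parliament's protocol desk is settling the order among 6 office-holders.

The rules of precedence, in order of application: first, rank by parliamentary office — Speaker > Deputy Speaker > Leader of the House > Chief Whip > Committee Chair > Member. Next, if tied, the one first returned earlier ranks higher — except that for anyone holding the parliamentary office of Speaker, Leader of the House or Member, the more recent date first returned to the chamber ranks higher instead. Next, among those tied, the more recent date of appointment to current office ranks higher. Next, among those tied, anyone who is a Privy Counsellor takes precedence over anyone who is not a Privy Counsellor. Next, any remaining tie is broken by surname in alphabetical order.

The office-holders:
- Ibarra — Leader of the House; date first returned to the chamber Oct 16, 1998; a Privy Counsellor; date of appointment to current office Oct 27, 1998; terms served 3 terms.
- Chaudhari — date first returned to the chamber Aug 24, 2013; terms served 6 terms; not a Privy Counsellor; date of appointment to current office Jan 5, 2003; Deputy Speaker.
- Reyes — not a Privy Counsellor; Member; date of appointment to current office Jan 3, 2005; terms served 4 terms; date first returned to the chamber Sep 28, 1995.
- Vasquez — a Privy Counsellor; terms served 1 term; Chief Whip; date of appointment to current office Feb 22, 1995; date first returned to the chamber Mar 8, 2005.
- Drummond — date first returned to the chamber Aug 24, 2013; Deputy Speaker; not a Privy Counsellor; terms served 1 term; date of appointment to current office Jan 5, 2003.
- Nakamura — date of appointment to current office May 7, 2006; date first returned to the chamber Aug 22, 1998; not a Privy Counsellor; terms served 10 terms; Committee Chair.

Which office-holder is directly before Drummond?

By parliamentary office: Chaudhari and Drummond (Deputy Speaker); then Ibarra (Leader of the House); then Vasquez (Chief Whip); then Nakamura (Committee Chair); then Reyes (Member).
Chaudhari and Drummond both have date first returned to the chamber Aug 24, 2013, so the next rule applies.
Chaudhari and Drummond both have date of appointment to current office Jan 5, 2003, so the next rule applies.
Chaudhari and Drummond are each not a Privy Counsellor, so the next rule applies.
Among Chaudhari and Drummond, alphabetically by surname: Chaudhari before Drummond.
Order: Chaudhari, Drummond, Ibarra, Vasquez, Nakamura, Reyes.

Chaudhari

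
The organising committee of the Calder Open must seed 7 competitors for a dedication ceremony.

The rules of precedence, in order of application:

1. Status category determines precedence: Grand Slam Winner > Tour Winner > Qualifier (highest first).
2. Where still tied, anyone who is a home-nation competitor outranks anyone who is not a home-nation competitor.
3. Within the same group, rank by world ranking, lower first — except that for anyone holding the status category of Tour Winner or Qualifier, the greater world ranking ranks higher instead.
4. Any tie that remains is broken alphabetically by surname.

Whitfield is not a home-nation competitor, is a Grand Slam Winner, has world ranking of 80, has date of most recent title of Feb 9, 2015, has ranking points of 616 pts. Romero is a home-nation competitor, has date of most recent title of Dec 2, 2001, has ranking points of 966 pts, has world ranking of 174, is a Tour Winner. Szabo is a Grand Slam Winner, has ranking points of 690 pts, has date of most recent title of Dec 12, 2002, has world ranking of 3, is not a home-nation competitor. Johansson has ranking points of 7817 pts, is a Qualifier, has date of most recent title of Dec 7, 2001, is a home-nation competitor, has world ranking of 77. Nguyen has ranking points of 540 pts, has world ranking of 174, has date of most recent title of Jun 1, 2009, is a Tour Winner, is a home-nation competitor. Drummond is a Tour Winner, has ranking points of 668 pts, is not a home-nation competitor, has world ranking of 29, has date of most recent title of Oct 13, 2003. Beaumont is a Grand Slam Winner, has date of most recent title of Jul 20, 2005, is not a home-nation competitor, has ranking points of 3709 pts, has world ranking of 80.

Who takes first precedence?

Szabo

By status category: Szabo, Beaumont and Whitfield (Grand Slam Winner); then Nguyen, Romero and Drummond (Tour Winner); then Johansson (Qualifier).
Szabo, Beaumont and Whitfield are each not a home-nation competitor, so the next rule applies.
Among Szabo, Beaumont and Whitfield, by world ranking (lower first): Szabo (3) before Beaumont and Whitfield (80).
Among Beaumont and Whitfield, alphabetically by surname: Beaumont before Whitfield.
Among Nguyen, Romero and Drummond, a home-nation competitor before not a home-nation competitor: Nguyen and Romero (a home-nation competitor) before Drummond (not a home-nation competitor).
Nguyen and Romero both have world ranking 174, so the next rule applies.
Among Nguyen and Romero, alphabetically by surname: Nguyen before Romero.
Order: Szabo, Beaumont, Whitfield, Nguyen, Romero, Drummond, Johansson.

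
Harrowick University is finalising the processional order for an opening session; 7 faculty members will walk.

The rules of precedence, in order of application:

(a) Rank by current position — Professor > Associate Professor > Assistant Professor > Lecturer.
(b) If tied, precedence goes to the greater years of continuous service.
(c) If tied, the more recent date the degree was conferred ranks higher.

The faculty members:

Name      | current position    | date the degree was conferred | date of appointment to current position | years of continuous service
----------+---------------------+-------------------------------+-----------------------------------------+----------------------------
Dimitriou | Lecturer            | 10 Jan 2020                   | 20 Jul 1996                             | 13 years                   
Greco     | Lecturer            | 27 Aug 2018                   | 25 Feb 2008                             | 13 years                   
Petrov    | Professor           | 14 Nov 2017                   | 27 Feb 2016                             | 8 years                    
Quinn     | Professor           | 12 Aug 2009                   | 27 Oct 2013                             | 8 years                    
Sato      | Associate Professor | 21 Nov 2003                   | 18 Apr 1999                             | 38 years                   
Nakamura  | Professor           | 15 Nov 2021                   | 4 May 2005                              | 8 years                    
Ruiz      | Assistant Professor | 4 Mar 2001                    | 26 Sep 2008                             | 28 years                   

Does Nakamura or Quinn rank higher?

By current position: Nakamura, Petrov and Quinn (Professor); then Sato (Associate Professor); then Ruiz (Assistant Professor); then Dimitriou and Greco (Lecturer).
Nakamura, Petrov and Quinn all have years of continuous service 8 years, so the next rule applies.
Among Nakamura, Petrov and Quinn, by date the degree was conferred (later first): Nakamura (15 Nov 2021) before Petrov (14 Nov 2017) before Quinn (12 Aug 2009).
Dimitriou and Greco both have years of continuous service 13 years, so the next rule applies.
Among Dimitriou and Greco, by date the degree was conferred (later first): Dimitriou (10 Jan 2020) before Greco (27 Aug 2018).
So Nakamura takes precedence.

Nakamura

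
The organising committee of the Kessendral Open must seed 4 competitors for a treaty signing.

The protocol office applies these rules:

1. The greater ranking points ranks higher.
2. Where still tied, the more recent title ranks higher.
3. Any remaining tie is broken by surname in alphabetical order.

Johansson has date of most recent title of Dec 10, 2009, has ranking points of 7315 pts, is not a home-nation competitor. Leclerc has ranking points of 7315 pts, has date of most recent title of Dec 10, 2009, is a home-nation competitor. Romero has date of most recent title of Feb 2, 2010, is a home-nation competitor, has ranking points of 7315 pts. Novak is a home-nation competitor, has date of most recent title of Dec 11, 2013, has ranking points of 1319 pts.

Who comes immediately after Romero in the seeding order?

Johansson

By ranking points (higher first): Romero, Johansson and Leclerc (each 7315 pts); then Novak (1319 pts).
Among Romero, Johansson and Leclerc, by date of most recent title (later first): Romero (Feb 2, 2010) before Johansson and Leclerc (Dec 10, 2009).
Among Johansson and Leclerc, alphabetically by surname: Johansson before Leclerc.
Order: Romero, Johansson, Leclerc, Novak.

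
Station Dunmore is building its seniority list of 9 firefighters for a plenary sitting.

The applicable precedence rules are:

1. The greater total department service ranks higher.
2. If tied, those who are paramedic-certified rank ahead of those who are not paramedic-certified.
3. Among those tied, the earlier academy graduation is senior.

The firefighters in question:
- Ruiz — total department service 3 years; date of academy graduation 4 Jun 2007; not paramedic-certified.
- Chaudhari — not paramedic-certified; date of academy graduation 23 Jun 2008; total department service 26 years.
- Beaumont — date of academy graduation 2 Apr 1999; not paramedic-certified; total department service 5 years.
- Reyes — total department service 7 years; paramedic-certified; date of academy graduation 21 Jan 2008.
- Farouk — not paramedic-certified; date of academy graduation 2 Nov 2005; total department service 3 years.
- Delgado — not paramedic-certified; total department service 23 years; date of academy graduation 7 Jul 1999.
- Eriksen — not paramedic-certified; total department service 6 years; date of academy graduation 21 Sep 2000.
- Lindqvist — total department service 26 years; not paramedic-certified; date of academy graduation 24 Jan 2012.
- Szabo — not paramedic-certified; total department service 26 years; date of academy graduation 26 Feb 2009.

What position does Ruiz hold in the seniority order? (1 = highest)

By total department service (higher first): Chaudhari, Szabo and Lindqvist (each 26 years); then Delgado (23 years); then Reyes (7 years); then Eriksen (6 years); then Beaumont (5 years); then Farouk and Ruiz (both 3 years).
Chaudhari, Szabo and Lindqvist are each not paramedic-certified, so the next rule applies.
Among Chaudhari, Szabo and Lindqvist, by date of academy graduation (earlier first): Chaudhari (23 Jun 2008) before Szabo (26 Feb 2009) before Lindqvist (24 Jan 2012).
Farouk and Ruiz are each not paramedic-certified, so the next rule applies.
Among Farouk and Ruiz, by date of academy graduation (earlier first): Farouk (2 Nov 2005) before Ruiz (4 Jun 2007).
Order: Chaudhari, Szabo, Lindqvist, Delgado, Reyes, Eriksen, Beaumont, Farouk, Ruiz. So position 9.

9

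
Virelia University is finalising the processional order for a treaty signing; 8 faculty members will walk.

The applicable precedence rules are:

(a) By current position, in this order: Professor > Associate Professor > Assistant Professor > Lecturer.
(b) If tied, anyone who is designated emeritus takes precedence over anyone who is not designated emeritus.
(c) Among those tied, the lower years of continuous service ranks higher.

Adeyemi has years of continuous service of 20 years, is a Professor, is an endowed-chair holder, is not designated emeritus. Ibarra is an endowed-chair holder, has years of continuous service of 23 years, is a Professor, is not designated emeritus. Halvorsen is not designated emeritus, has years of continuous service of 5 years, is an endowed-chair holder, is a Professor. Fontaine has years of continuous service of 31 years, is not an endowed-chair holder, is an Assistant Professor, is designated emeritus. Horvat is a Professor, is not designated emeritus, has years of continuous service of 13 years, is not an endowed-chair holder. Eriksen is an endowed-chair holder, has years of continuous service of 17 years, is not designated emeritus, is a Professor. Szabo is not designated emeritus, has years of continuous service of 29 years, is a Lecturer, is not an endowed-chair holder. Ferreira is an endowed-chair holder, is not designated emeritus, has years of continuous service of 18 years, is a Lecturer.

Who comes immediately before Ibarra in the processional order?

Adeyemi

By current position: Halvorsen, Horvat, Eriksen, Adeyemi and Ibarra (Professor); then Fontaine (Assistant Professor); then Ferreira and Szabo (Lecturer).
Halvorsen, Horvat, Eriksen, Adeyemi and Ibarra are each not designated emeritus, so the next rule applies.
Among Halvorsen, Horvat, Eriksen, Adeyemi and Ibarra, by years of continuous service (lower first): Halvorsen (5 years) before Horvat (13 years) before Eriksen (17 years) before Adeyemi (20 years) before Ibarra (23 years).
Ferreira and Szabo are each not designated emeritus, so the next rule applies.
Among Ferreira and Szabo, by years of continuous service (lower first): Ferreira (18 years) before Szabo (29 years).
Order: Halvorsen, Horvat, Eriksen, Adeyemi, Ibarra, Fontaine, Ferreira, Szabo.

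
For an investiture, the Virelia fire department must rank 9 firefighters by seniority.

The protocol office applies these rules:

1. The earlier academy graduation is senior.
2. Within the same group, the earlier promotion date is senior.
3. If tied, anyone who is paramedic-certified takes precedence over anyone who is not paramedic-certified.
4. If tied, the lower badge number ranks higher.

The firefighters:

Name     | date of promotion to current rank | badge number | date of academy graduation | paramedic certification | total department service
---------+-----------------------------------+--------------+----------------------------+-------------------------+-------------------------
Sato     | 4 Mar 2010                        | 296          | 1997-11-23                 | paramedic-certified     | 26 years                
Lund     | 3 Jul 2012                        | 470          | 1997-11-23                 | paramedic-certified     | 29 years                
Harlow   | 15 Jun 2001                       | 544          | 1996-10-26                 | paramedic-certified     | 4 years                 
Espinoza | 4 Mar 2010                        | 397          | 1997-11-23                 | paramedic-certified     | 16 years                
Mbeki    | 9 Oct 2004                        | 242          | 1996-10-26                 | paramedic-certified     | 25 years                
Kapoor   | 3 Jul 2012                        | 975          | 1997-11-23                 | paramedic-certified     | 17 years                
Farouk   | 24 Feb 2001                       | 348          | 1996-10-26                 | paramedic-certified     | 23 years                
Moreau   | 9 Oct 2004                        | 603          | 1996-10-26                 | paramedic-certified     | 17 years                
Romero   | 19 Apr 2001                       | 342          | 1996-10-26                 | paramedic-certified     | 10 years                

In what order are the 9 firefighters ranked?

By date of academy graduation (earlier first): Farouk, Romero, Harlow, Mbeki and Moreau (each 1996-10-26); then Sato, Espinoza, Lund and Kapoor (each 1997-11-23).
Among Farouk, Romero, Harlow, Mbeki and Moreau, by date of promotion to current rank (earlier first): Farouk (24 Feb 2001) before Romero (19 Apr 2001) before Harlow (15 Jun 2001) before Mbeki and Moreau (9 Oct 2004).
Mbeki and Moreau are each paramedic-certified, so the next rule applies.
Among Mbeki and Moreau, by badge number (lower first): Mbeki (242) before Moreau (603).
Among Sato, Espinoza, Lund and Kapoor, by date of promotion to current rank (earlier first): Sato and Espinoza (4 Mar 2010) before Lund and Kapoor (3 Jul 2012).
Sato and Espinoza are each paramedic-certified, so the next rule applies.
Among Sato and Espinoza, by badge number (lower first): Sato (296) before Espinoza (397).
Lund and Kapoor are each paramedic-certified, so the next rule applies.
Among Lund and Kapoor, by badge number (lower first): Lund (470) before Kapoor (975).
Full order: Farouk, Romero, Harlow, Mbeki, Moreau, Sato, Espinoza, Lund, Kapoor.

Farouk, Romero, Harlow, Mbeki, Moreau, Sato, Espinoza, Lund, Kapoor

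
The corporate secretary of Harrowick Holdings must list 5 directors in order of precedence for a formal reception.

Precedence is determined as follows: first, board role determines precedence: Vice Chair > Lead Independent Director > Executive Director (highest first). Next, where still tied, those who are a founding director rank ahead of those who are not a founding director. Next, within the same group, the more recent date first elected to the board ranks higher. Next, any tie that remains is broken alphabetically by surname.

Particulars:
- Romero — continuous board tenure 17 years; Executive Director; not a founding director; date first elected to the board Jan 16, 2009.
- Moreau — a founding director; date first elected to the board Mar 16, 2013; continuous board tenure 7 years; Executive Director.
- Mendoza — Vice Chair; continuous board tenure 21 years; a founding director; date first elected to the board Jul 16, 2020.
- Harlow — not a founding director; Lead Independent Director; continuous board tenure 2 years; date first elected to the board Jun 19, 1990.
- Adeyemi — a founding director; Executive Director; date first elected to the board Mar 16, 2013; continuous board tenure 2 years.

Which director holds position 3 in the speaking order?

Adeyemi

By board role: Mendoza (Vice Chair); then Harlow (Lead Independent Director); then Adeyemi, Moreau and Romero (Executive Director).
Among Adeyemi, Moreau and Romero, a founding director before not a founding director: Adeyemi and Moreau (a founding director) before Romero (not a founding director).
Adeyemi and Moreau both have date first elected to the board Mar 16, 2013, so the next rule applies.
Among Adeyemi and Moreau, alphabetically by surname: Adeyemi before Moreau.
Order: Mendoza, Harlow, Adeyemi, Moreau, Romero.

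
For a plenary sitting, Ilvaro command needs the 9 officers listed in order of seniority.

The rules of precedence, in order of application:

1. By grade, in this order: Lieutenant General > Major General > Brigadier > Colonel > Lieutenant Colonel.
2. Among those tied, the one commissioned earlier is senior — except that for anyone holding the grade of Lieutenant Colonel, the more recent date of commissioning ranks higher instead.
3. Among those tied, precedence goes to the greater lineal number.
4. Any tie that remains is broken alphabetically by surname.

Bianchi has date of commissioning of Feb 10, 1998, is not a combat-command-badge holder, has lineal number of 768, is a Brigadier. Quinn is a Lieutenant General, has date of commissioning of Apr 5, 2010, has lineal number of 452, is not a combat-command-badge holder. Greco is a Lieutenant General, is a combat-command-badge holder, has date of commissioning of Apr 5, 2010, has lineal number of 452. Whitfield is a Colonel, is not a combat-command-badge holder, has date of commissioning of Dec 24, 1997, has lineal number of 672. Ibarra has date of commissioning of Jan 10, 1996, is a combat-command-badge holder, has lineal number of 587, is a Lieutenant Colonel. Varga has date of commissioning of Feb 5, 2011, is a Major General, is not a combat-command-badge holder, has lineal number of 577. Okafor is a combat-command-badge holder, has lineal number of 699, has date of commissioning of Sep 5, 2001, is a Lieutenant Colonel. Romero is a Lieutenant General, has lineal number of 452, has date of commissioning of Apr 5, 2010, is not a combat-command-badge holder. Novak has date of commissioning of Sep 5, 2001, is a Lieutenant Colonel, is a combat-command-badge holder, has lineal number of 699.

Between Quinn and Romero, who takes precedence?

Quinn

By grade: Greco, Quinn and Romero (Lieutenant General); then Varga (Major General); then Bianchi (Brigadier); then Whitfield (Colonel); then Novak, Okafor and Ibarra (Lieutenant Colonel).
Greco, Quinn and Romero all have date of commissioning Apr 5, 2010, so the next rule applies.
Greco, Quinn and Romero all have lineal number 452, so the next rule applies.
Among Greco, Quinn and Romero, alphabetically by surname: Greco before Quinn before Romero.
Among Novak, Okafor and Ibarra, by date of commissioning (later first) (reversed rule for this group): Novak and Okafor (Sep 5, 2001) before Ibarra (Jan 10, 1996).
Novak and Okafor both have lineal number 699, so the next rule applies.
Among Novak and Okafor, alphabetically by surname: Novak before Okafor.
So Quinn takes precedence.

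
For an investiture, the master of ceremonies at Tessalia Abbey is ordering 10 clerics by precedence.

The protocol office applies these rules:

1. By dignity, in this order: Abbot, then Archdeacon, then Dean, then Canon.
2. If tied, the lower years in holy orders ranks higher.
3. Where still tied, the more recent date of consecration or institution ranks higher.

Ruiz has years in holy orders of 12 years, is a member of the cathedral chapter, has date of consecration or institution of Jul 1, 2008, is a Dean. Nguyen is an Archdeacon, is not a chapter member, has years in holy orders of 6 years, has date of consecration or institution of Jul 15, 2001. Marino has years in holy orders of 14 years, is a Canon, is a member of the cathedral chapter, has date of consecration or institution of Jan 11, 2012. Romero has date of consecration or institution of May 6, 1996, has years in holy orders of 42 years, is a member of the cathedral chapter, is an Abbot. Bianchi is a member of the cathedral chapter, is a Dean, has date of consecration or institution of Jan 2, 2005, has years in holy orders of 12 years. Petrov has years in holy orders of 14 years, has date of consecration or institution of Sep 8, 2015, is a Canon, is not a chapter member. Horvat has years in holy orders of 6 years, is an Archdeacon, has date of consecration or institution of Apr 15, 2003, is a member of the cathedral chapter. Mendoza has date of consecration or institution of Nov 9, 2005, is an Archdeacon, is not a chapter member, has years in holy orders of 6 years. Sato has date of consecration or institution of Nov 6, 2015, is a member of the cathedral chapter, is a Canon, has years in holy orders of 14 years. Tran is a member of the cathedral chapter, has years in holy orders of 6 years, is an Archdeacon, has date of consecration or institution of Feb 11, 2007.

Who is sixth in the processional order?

By dignity: Romero (Abbot); then Tran, Mendoza, Horvat and Nguyen (Archdeacon); then Ruiz and Bianchi (Dean); then Sato, Petrov and Marino (Canon).
Tran, Mendoza, Horvat and Nguyen all have years in holy orders 6 years, so the next rule applies.
Among Tran, Mendoza, Horvat and Nguyen, by date of consecration or institution (later first): Tran (Feb 11, 2007) before Mendoza (Nov 9, 2005) before Horvat (Apr 15, 2003) before Nguyen (Jul 15, 2001).
Ruiz and Bianchi both have years in holy orders 12 years, so the next rule applies.
Among Ruiz and Bianchi, by date of consecration or institution (later first): Ruiz (Jul 1, 2008) before Bianchi (Jan 2, 2005).
Sato, Petrov and Marino all have years in holy orders 14 years, so the next rule applies.
Among Sato, Petrov and Marino, by date of consecration or institution (later first): Sato (Nov 6, 2015) before Petrov (Sep 8, 2015) before Marino (Jan 11, 2012).
Order: Romero, Tran, Mendoza, Horvat, Nguyen, Ruiz, Bianchi, Sato, Petrov, Marino.

Ruiz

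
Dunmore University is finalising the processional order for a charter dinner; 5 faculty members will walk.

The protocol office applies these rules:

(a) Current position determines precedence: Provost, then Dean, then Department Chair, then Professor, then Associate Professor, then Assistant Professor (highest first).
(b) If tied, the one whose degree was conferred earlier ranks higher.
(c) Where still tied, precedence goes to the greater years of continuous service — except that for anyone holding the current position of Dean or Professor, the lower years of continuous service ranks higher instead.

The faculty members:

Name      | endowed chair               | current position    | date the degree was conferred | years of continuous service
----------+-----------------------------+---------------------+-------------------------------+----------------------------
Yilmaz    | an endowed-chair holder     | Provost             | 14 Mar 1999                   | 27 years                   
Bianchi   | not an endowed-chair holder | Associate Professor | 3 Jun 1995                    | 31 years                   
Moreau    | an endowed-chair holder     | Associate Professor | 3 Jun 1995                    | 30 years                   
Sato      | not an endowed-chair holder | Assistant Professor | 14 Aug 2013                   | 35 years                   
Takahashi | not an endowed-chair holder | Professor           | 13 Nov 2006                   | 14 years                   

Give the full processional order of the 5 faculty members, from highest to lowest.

By current position: Yilmaz (Provost); then Takahashi (Professor); then Bianchi and Moreau (Associate Professor); then Sato (Assistant Professor).
Bianchi and Moreau both have date the degree was conferred 3 Jun 1995, so the next rule applies.
Among Bianchi and Moreau, by years of continuous service (higher first): Bianchi (31 years) before Moreau (30 years).
Full order: Yilmaz, Takahashi, Bianchi, Moreau, Sato.

Yilmaz, Takahashi, Bianchi, Moreau, Sato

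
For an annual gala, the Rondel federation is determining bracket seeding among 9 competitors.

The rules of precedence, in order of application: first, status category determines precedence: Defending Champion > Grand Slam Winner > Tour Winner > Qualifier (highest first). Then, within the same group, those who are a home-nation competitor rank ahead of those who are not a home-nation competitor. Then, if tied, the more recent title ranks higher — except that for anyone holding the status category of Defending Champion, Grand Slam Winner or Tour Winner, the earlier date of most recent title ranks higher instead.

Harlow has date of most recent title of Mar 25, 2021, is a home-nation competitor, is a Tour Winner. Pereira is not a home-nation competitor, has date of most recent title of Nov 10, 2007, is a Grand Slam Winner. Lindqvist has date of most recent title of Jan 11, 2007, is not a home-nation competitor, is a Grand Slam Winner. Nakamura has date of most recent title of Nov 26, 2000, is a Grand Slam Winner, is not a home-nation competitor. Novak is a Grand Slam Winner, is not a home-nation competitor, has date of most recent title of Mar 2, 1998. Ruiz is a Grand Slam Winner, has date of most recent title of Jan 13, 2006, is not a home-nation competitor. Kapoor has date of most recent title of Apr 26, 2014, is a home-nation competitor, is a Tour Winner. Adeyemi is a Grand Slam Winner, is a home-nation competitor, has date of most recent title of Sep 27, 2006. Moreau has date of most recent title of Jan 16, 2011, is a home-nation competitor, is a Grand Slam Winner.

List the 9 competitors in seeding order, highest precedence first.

Adeyemi, Moreau, Novak, Nakamura, Ruiz, Lindqvist, Pereira, Kapoor, Harlow

By status category: Adeyemi, Moreau, Novak, Nakamura, Ruiz, Lindqvist and Pereira (Grand Slam Winner); then Kapoor and Harlow (Tour Winner).
Among Adeyemi, Moreau, Novak, Nakamura, Ruiz, Lindqvist and Pereira, a home-nation competitor before not a home-nation competitor: Adeyemi and Moreau (a home-nation competitor) before Novak, Nakamura, Ruiz, Lindqvist and Pereira (not a home-nation competitor).
Among Adeyemi and Moreau, by date of most recent title (earlier first) (reversed rule for this group): Adeyemi (Sep 27, 2006) before Moreau (Jan 16, 2011).
Among Novak, Nakamura, Ruiz, Lindqvist and Pereira, by date of most recent title (earlier first) (reversed rule for this group): Novak (Mar 2, 1998) before Nakamura (Nov 26, 2000) before Ruiz (Jan 13, 2006) before Lindqvist (Jan 11, 2007) before Pereira (Nov 10, 2007).
Kapoor and Harlow are each a home-nation competitor, so the next rule applies.
Among Kapoor and Harlow, by date of most recent title (earlier first) (reversed rule for this group): Kapoor (Apr 26, 2014) before Harlow (Mar 25, 2021).
Full order: Adeyemi, Moreau, Novak, Nakamura, Ruiz, Lindqvist, Pereira, Kapoor, Harlow.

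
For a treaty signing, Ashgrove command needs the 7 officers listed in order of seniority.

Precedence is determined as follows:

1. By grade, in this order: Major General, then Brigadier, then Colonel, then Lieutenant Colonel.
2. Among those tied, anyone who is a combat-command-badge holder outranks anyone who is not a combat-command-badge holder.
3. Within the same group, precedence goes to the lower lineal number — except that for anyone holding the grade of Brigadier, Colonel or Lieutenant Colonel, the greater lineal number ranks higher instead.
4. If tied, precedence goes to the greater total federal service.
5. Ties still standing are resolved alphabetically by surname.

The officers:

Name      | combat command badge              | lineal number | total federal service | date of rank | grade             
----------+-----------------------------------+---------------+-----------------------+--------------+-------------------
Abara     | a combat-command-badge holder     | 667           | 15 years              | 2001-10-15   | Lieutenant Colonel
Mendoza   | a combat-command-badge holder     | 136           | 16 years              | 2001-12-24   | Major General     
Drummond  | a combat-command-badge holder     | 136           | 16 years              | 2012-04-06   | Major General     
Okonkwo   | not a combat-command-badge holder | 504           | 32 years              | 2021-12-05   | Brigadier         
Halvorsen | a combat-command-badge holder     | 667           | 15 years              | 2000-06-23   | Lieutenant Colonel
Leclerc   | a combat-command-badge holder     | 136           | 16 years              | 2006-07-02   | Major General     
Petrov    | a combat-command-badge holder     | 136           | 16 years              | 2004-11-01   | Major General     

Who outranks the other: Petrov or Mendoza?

Mendoza

By grade: Drummond, Leclerc, Mendoza and Petrov (Major General); then Okonkwo (Brigadier); then Abara and Halvorsen (Lieutenant Colonel).
Drummond, Leclerc, Mendoza and Petrov are each a combat-command-badge holder, so the next rule applies.
Drummond, Leclerc, Mendoza and Petrov all have lineal number 136, so the next rule applies.
Drummond, Leclerc, Mendoza and Petrov all have total federal service 16 years, so the next rule applies.
Among Drummond, Leclerc, Mendoza and Petrov, alphabetically by surname: Drummond before Leclerc before Mendoza before Petrov.
Abara and Halvorsen are each a combat-command-badge holder, so the next rule applies.
Abara and Halvorsen both have lineal number 667, so the next rule applies.
Abara and Halvorsen both have total federal service 15 years, so the next rule applies.
Among Abara and Halvorsen, alphabetically by surname: Abara before Halvorsen.
So Mendoza takes precedence.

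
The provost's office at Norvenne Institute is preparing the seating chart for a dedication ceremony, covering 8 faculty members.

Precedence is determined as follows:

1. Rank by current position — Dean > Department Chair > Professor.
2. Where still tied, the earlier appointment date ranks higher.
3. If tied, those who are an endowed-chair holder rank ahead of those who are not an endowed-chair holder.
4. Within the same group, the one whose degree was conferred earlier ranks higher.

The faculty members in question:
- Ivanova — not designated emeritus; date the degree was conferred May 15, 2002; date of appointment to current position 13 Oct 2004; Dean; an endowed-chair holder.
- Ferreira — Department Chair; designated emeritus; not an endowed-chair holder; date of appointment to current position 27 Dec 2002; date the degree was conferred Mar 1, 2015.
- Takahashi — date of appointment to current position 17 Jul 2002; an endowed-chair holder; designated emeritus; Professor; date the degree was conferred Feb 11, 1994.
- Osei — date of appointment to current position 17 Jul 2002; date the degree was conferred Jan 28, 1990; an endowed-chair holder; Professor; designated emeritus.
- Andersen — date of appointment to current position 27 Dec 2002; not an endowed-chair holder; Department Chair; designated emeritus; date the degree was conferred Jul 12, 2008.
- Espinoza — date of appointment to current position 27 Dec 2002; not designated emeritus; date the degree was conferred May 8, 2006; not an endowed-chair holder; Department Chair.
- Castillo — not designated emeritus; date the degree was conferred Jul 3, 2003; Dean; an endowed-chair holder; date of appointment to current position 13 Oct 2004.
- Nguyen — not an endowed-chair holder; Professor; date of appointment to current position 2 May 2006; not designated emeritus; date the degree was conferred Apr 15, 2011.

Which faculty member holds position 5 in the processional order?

Ferreira

By current position: Ivanova and Castillo (Dean); then Espinoza, Andersen and Ferreira (Department Chair); then Osei, Takahashi and Nguyen (Professor).
Ivanova and Castillo both have date of appointment to current position 13 Oct 2004, so the next rule applies.
Ivanova and Castillo are each an endowed-chair holder, so the next rule applies.
Among Ivanova and Castillo, by date the degree was conferred (earlier first): Ivanova (May 15, 2002) before Castillo (Jul 3, 2003).
Espinoza, Andersen and Ferreira all have date of appointment to current position 27 Dec 2002, so the next rule applies.
Espinoza, Andersen and Ferreira are each not an endowed-chair holder, so the next rule applies.
Among Espinoza, Andersen and Ferreira, by date the degree was conferred (earlier first): Espinoza (May 8, 2006) before Andersen (Jul 12, 2008) before Ferreira (Mar 1, 2015).
Among Osei, Takahashi and Nguyen, by date of appointment to current position (earlier first): Osei and Takahashi (17 Jul 2002) before Nguyen (2 May 2006).
Osei and Takahashi are each an endowed-chair holder, so the next rule applies.
Among Osei and Takahashi, by date the degree was conferred (earlier first): Osei (Jan 28, 1990) before Takahashi (Feb 11, 1994).
Order: Ivanova, Castillo, Espinoza, Andersen, Ferreira, Osei, Takahashi, Nguyen.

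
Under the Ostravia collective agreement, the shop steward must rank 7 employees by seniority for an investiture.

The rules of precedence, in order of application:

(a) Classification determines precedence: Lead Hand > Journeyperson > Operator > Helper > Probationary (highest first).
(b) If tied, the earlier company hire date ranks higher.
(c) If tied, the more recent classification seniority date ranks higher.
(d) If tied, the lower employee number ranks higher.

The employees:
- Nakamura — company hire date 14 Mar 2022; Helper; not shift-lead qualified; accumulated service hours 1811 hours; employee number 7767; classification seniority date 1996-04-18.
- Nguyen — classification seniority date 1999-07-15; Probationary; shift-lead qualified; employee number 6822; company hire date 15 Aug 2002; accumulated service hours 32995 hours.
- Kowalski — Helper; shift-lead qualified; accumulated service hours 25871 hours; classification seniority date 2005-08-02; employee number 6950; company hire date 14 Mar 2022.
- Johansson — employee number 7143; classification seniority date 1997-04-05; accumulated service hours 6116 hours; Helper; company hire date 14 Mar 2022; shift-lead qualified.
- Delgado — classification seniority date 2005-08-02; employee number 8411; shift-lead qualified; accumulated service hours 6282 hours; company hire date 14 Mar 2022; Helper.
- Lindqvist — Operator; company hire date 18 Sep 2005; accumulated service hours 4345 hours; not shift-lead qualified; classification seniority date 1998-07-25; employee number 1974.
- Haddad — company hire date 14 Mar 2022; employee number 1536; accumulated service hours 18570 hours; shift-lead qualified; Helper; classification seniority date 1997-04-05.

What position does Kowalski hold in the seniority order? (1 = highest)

2

By classification: Lindqvist (Operator); then Kowalski, Delgado, Haddad, Johansson and Nakamura (Helper); then Nguyen (Probationary).
Kowalski, Delgado, Haddad, Johansson and Nakamura all have company hire date 14 Mar 2022, so the next rule applies.
Among Kowalski, Delgado, Haddad, Johansson and Nakamura, by classification seniority date (later first): Kowalski and Delgado (2005-08-02) before Haddad and Johansson (1997-04-05) before Nakamura (1996-04-18).
Among Kowalski and Delgado, by employee number (lower first): Kowalski (6950) before Delgado (8411).
Among Haddad and Johansson, by employee number (lower first): Haddad (1536) before Johansson (7143).
Order: Lindqvist, Kowalski, Delgado, Haddad, Johansson, Nakamura, Nguyen. So position 2.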